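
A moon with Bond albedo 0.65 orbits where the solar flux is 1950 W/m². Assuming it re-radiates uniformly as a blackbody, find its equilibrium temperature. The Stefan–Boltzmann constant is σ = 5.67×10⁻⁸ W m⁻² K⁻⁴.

Power absorbed = (1−a)S·πR²; power emitted = 4πR²σT⁴. Equating and cancelling πR²:
T = ((1−a)S / 4σ)^(1/4) = (682 / (4 × 5.67×10⁻⁸))^(1/4) = (3.01×10^9)^(1/4).
T = 234 K.

T ≈ 234 K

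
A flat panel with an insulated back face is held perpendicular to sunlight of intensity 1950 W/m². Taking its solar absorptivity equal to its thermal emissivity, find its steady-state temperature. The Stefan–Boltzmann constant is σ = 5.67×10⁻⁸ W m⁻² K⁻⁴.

Absorbed flux αS = emitted flux εσT⁴ (one radiating face); with α = ε, T = (S/σ)^(1/4).
T = (1950 / 5.67×10⁻⁸)^(1/4) = (3.44×10^10)^(1/4).
T = 431 K.

T ≈ 431 K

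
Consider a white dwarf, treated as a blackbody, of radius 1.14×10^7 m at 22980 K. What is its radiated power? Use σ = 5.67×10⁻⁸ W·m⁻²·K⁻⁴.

A = 4πr² = 4π × (1.14×10^7)² = 1.63×10^15 m².
P = σAT⁴ = 5.67×10⁻⁸ × 1.63×10^15 × (22980)⁴ = 5.67×10⁻⁸ × 1.63×10^15 × 2.79×10^17.
P = 2.58×10^25 W.

P ≈ 2.58×10^25 W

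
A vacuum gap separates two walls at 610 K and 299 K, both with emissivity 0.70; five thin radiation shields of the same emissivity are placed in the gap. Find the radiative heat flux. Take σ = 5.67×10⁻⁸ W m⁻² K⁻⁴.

Each of the 6 gaps contributes resistance (2/ε − 1) = 2/0.70 − 1 = 1.857; total = 11.14.
q = σ(T₁⁴ − T₂⁴) / 11.14 = 5.67×10⁻⁸ × 1.30×10^11 / 11.14 = 664 W/m².

q ≈ 664 W/m²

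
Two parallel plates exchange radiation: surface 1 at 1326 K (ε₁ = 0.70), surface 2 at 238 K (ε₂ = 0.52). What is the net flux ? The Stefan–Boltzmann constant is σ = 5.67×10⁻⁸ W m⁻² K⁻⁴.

For two large parallel gray plates, q = σ(T₁⁴ − T₂⁴) / (1/ε₁ + 1/ε₂ − 1).
1/ε₁ + 1/ε₂ − 1 = 1/0.70 + 1/0.52 − 1 = 2.352.
T₁⁴ − T₂⁴ = 3.09×10^12 − 3.21×10^9 = 3.09×10^12 K⁴.
q = 5.67×10⁻⁸ × 3.09×10^12 / 2.352 = 74500 W/m².

q ≈ 74500 W/m²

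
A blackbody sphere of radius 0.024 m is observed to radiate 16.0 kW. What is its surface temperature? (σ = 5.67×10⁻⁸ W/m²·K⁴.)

T ≈ 2500 K

A = 4πr² = 4π × (0.024)² = 7.24×10^-3 m².
From P = σAT⁴, T = (P / σA)^(1/4) = (16000 / (5.67×10⁻⁸ × 7.24×10^-3))^(1/4).
T = (3.90×10^13)^(1/4) = 2500 K.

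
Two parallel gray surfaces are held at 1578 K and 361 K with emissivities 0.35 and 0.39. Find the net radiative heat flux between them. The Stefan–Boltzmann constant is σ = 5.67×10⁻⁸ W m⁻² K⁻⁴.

For two large parallel gray plates, q = σ(T₁⁴ − T₂⁴) / (1/ε₁ + 1/ε₂ − 1).
1/ε₁ + 1/ε₂ − 1 = 1/0.35 + 1/0.39 − 1 = 4.421.
T₁⁴ − T₂⁴ = 6.20×10^12 − 1.70×10^10 = 6.18×10^12 K⁴.
q = 5.67×10⁻⁸ × 6.18×10^12 / 4.421 = 79300 W/m².

q ≈ 79300 W/m²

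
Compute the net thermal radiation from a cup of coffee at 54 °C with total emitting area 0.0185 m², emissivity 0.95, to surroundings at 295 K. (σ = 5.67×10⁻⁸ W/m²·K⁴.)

Q ≈ 3.85 W

Convert: 54 °C = 327 K.
Q = εσA(T⁴ − T_s⁴). T⁴ − T_s⁴ = (327)⁴ − (295)⁴ = 1.14×10^10 − 7.57×10^9 = 3.86×10^9 K⁴.
Q = 0.95 × 5.67×10⁻⁸ × 0.0185 × 3.86×10^9 = 3.85 W.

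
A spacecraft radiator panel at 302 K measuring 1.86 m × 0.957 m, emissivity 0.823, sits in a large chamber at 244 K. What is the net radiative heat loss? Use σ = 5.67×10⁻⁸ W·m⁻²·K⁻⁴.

A = 1.86 × 0.957 = 1.78 m².
Q = εσA(T⁴ − T_s⁴). T⁴ − T_s⁴ = (302)⁴ − (244)⁴ = 8.32×10^9 − 3.54×10^9 = 4.77×10^9 K⁴.
Q = 0.823 × 5.67×10⁻⁸ × 1.78 × 4.77×10^9 = 397 W.

Q ≈ 397 W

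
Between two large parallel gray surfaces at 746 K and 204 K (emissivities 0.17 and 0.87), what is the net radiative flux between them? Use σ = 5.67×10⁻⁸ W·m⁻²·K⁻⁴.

For two large parallel gray plates, q = σ(T₁⁴ − T₂⁴) / (1/ε₁ + 1/ε₂ − 1).
1/ε₁ + 1/ε₂ − 1 = 1/0.17 + 1/0.87 − 1 = 6.032.
T₁⁴ − T₂⁴ = 3.10×10^11 − 1.73×10^9 = 3.08×10^11 K⁴.
q = 5.67×10⁻⁸ × 3.08×10^11 / 6.032 = 2900 W/m².

q ≈ 2900 W/m²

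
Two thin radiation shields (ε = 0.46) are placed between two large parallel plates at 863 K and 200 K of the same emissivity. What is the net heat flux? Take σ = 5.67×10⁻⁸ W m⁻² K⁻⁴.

Each of the 3 gaps contributes resistance (2/ε − 1) = 2/0.46 − 1 = 3.348; total = 10.04.
q = σ(T₁⁴ − T₂⁴) / 10.04 = 5.67×10⁻⁸ × 5.53×10^11 / 10.04 = 3120 W/m².

q ≈ 3120 W/m²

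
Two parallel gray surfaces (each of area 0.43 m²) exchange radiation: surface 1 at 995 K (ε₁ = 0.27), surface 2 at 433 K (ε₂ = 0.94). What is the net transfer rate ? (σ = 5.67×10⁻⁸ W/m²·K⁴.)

For two large parallel gray plates, q = σ(T₁⁴ − T₂⁴) / (1/ε₁ + 1/ε₂ − 1).
1/ε₁ + 1/ε₂ − 1 = 1/0.27 + 1/0.94 − 1 = 3.768.
T₁⁴ − T₂⁴ = 9.80×10^11 − 3.52×10^10 = 9.45×10^11 K⁴.
q = 5.67×10⁻⁸ × 9.45×10^11 / 3.768 = 14200 W/m².
Q = q·A = 14200 × 0.43 = 6120 W.

Q ≈ 6120 W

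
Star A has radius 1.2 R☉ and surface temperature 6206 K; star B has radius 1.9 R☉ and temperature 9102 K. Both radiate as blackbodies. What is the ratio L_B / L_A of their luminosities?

L_B/L_A ≈ 11.6

L = 4πR²σT⁴ ∝ R²T⁴, so L_B/L_A = (1.9/1.2)² × (9102/6206)⁴ = 2.51 × 4.63 = 11.6.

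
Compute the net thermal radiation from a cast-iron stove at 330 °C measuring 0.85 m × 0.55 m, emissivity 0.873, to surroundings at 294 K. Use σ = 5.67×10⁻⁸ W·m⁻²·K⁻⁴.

A = 0.85 × 0.55 = 0.468 m².
Convert: 330 °C = 603 K.
Q = εσA(T⁴ − T_s⁴). T⁴ − T_s⁴ = (603)⁴ − (294)⁴ = 1.32×10^11 − 7.47×10^9 = 1.25×10^11 K⁴.
Q = 0.873 × 5.67×10⁻⁸ × 0.468 × 1.25×10^11 = 2890 W.

Q ≈ 2890 W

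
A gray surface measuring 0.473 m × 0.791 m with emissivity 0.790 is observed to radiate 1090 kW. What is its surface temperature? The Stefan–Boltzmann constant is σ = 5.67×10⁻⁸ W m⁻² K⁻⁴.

T ≈ 2840 K

A = 0.473 × 0.791 = 0.374 m².
From P = εσAT⁴, T = (P / εσA)^(1/4) = (1.09×10^6 / (0.790 × 5.67×10⁻⁸ × 0.374))^(1/4).
T = (6.50×10^13)^(1/4) = 2840 K.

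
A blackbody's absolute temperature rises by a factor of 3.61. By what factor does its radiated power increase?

factor ≈ 170

P ∝ T⁴, so the power scales as (3.61)⁴ = 170.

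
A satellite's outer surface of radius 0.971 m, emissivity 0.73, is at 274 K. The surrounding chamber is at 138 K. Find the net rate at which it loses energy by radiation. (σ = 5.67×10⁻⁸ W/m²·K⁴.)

A = 4πr² = 4π × (0.971)² = 11.8 m².
Q = εσA(T⁴ − T_s⁴). T⁴ − T_s⁴ = (274)⁴ − (138)⁴ = 5.64×10^9 − 3.63×10^8 = 5.27×10^9 K⁴.
Q = 0.73 × 5.67×10⁻⁸ × 11.8 × 5.27×10^9 = 2590 W.

Q ≈ 2590 W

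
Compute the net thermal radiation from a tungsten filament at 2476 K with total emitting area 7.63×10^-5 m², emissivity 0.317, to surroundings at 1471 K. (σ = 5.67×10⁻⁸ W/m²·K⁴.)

Q = εσA(T⁴ − T_s⁴). T⁴ − T_s⁴ = (2476)⁴ − (1471)⁴ = 3.76×10^13 − 4.68×10^12 = 3.29×10^13 K⁴.
Q = 0.317 × 5.67×10⁻⁸ × 7.63×10^-5 × 3.29×10^13 = 45.1 W.

Q ≈ 45.1 W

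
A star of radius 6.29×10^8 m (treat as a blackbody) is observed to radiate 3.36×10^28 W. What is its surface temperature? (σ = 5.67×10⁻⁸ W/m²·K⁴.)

A = 4πr² = 4π × (6.29×10^8)² = 4.97×10^18 m².
From P = σAT⁴, T = (P / σA)^(1/4) = (3.36×10^28 / (5.67×10⁻⁸ × 4.97×10^18))^(1/4).
T = (1.19×10^17)^(1/4) = 18600 K.

T ≈ 18600 K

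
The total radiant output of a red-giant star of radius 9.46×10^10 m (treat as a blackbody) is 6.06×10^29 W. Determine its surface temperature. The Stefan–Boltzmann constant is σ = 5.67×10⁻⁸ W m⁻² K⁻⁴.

T ≈ 3120 K

A = 4πr² = 4π × (9.46×10^10)² = 1.12×10^23 m².
From P = σAT⁴, T = (P / σA)^(1/4) = (6.06×10^29 / (5.67×10⁻⁸ × 1.12×10^23))^(1/4).
T = (9.50×10^13)^(1/4) = 3120 K.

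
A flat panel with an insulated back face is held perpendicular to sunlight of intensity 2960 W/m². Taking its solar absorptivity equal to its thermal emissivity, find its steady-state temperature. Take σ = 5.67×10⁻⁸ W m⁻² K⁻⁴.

T ≈ 478 K

Absorbed flux αS = emitted flux εσT⁴ (one radiating face); with α = ε, T = (S/σ)^(1/4).
T = (2960 / 5.67×10⁻⁸)^(1/4) = (5.22×10^10)^(1/4).
T = 478 K.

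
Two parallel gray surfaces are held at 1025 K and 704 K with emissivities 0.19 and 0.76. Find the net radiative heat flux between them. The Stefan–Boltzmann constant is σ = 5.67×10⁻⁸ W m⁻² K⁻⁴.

For two large parallel gray plates, q = σ(T₁⁴ − T₂⁴) / (1/ε₁ + 1/ε₂ − 1).
1/ε₁ + 1/ε₂ − 1 = 1/0.19 + 1/0.76 − 1 = 5.579.
T₁⁴ − T₂⁴ = 1.10×10^12 − 2.46×10^11 = 8.58×10^11 K⁴.
q = 5.67×10⁻⁸ × 8.58×10^11 / 5.579 = 8720 W/m².

q ≈ 8720 W/m²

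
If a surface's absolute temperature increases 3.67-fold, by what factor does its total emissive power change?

P ∝ T⁴, so the power scales as (3.67)⁴ = 181.

factor ≈ 181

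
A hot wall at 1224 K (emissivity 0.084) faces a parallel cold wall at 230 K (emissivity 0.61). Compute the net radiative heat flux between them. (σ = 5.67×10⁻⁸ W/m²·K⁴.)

For two large parallel gray plates, q = σ(T₁⁴ − T₂⁴) / (1/ε₁ + 1/ε₂ − 1).
1/ε₁ + 1/ε₂ − 1 = 1/0.084 + 1/0.61 − 1 = 12.54.
T₁⁴ − T₂⁴ = 2.24×10^12 − 2.80×10^9 = 2.24×10^12 K⁴.
q = 5.67×10⁻⁸ × 2.24×10^12 / 12.54 = 10100 W/m².

q ≈ 10100 W/m²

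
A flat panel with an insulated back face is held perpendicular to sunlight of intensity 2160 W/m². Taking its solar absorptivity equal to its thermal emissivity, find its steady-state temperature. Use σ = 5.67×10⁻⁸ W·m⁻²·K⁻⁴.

Absorbed flux αS = emitted flux εσT⁴ (one radiating face); with α = ε, T = (S/σ)^(1/4).
T = (2160 / 5.67×10⁻⁸)^(1/4) = (3.81×10^10)^(1/4).
T = 442 K.

T ≈ 442 K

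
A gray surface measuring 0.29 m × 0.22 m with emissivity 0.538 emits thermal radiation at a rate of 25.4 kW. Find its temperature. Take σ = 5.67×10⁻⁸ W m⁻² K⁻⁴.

A = 0.29 × 0.22 = 0.0638 m².
From P = εσAT⁴, T = (P / εσA)^(1/4) = (25400 / (0.538 × 5.67×10⁻⁸ × 0.0638))^(1/4).
T = (1.31×10^13)^(1/4) = 1900 K.

T ≈ 1900 K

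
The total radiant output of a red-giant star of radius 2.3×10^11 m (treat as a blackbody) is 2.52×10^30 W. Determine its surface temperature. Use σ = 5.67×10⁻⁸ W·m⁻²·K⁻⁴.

A = 4πr² = 4π × (2.3×10^11)² = 6.65×10^23 m².
From P = σAT⁴, T = (P / σA)^(1/4) = (2.52×10^30 / (5.67×10⁻⁸ × 6.65×10^23))^(1/4).
T = (6.69×10^13)^(1/4) = 2860 K.

T ≈ 2860 K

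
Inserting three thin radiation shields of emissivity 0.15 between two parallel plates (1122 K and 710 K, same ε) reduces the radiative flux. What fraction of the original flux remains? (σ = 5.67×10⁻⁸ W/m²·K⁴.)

With N identical shields there are N+1 = 4 gaps in series, each with the same radiative resistance, so the flux falls to 1/(N+1) of its unshielded value.

ratio ≈ 0.250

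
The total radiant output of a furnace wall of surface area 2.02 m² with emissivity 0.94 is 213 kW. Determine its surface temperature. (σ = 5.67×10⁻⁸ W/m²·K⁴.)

From P = εσAT⁴, T = (P / εσA)^(1/4) = (2.13×10^5 / (0.94 × 5.67×10⁻⁸ × 2.02))^(1/4).
T = (1.98×10^12)^(1/4) = 1190 K.

T ≈ 1190 K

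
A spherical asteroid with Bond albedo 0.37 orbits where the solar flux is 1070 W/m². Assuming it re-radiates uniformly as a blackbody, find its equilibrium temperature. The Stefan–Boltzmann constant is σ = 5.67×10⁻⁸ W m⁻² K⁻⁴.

Power absorbed = (1−a)S·πR²; power emitted = 4πR²σT⁴. Equating and cancelling πR²:
T = ((1−a)S / 4σ)^(1/4) = (674 / (4 × 5.67×10⁻⁸))^(1/4) = (2.97×10^9)^(1/4).
T = 233 K.

T ≈ 233 K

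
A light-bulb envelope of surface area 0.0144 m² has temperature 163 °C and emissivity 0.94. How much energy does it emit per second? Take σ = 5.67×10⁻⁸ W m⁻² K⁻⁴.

163 °C = 436 K.
P = εσAT⁴ = 0.94 × 5.67×10⁻⁸ × 0.0144 × (436)⁴ = 0.94 × 5.67×10⁻⁸ × 0.0144 × 3.61×10^10.
P = 27.7 W.

P ≈ 27.7 W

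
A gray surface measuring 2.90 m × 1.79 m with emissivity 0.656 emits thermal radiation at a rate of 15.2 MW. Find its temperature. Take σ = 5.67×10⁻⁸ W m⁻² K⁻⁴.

T ≈ 2980 K

A = 2.90 × 1.79 = 5.19 m².
From P = εσAT⁴, T = (P / εσA)^(1/4) = (1.52×10^7 / (0.656 × 5.67×10⁻⁸ × 5.19))^(1/4).
T = (7.87×10^13)^(1/4) = 2980 K.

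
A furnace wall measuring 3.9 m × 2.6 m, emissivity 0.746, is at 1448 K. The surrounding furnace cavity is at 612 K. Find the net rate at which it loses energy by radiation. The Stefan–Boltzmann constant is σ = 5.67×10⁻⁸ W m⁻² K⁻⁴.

Q ≈ 1.83×10^6 W

A = 3.9 × 2.6 = 10.1 m².
Q = εσA(T⁴ − T_s⁴). T⁴ − T_s⁴ = (1448)⁴ − (612)⁴ = 4.40×10^12 − 1.40×10^11 = 4.26×10^12 K⁴.
Q = 0.746 × 5.67×10⁻⁸ × 10.1 × 4.26×10^12 = 1.83×10^6 W.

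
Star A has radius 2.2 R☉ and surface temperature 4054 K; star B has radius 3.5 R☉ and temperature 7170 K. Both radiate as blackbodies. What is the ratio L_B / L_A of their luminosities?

L_B/L_A ≈ 24.8

L = 4πR²σT⁴ ∝ R²T⁴, so L_B/L_A = (3.5/2.2)² × (7170/4054)⁴ = 2.53 × 9.78 = 24.8.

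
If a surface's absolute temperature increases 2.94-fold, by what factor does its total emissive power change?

P ∝ T⁴, so the power scales as (2.94)⁴ = 74.7.

factor ≈ 74.7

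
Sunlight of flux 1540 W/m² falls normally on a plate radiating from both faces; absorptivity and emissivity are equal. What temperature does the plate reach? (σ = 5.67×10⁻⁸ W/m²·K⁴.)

Absorbed flux αS = emitted flux 2εσT⁴ per unit area; with α = ε this gives T = (S/2σ)^(1/4).
T = (1540 / (2 × 5.67×10⁻⁸))^(1/4) = (1.36×10^10)^(1/4).
T = 341 K.

T ≈ 341 K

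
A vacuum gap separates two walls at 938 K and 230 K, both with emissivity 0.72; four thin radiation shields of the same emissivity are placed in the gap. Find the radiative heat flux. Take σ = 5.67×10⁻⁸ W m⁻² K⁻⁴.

q ≈ 4920 W/m²

Each of the 5 gaps contributes resistance (2/ε − 1) = 2/0.72 − 1 = 1.778; total = 8.889.
q = σ(T₁⁴ − T₂⁴) / 8.889 = 5.67×10⁻⁸ × 7.71×10^11 / 8.889 = 4920 W/m².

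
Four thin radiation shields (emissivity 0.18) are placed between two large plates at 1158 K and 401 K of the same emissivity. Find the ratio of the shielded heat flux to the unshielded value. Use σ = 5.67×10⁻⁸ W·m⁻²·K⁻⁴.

ratio ≈ 0.200

With N identical shields there are N+1 = 5 gaps in series, each with the same radiative resistance, so the flux falls to 1/(N+1) of its unshielded value.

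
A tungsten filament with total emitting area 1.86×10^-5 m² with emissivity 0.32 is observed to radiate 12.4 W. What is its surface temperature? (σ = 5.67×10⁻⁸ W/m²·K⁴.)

From P = εσAT⁴, T = (P / εσA)^(1/4) = (12.4 / (0.32 × 5.67×10⁻⁸ × 1.86×10^-5))^(1/4).
T = (3.67×10^13)^(1/4) = 2460 K.

T ≈ 2460 K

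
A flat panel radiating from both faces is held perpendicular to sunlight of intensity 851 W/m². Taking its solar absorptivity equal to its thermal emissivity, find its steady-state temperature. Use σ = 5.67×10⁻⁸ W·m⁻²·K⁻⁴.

T ≈ 294 K

Absorbed flux αS = emitted flux 2εσT⁴ per unit area; with α = ε this gives T = (S/2σ)^(1/4).
T = (851 / (2 × 5.67×10⁻⁸))^(1/4) = (7.50×10^9)^(1/4).
T = 294 K.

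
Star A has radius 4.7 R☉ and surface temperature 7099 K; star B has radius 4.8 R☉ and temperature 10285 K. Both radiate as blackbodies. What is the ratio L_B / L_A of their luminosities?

L = 4πR²σT⁴ ∝ R²T⁴, so L_B/L_A = (4.8/4.7)² × (10285/7099)⁴ = 1.04 × 4.41 = 4.60.

L_B/L_A ≈ 4.60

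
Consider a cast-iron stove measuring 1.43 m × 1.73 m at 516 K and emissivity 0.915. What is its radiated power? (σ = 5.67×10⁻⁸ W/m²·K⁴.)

A = 1.43 × 1.73 = 2.47 m².
P = εσAT⁴ = 0.915 × 5.67×10⁻⁸ × 2.47 × (516)⁴ = 0.915 × 5.67×10⁻⁸ × 2.47 × 7.09×10^10.
P = 9100 W.

P ≈ 9100 W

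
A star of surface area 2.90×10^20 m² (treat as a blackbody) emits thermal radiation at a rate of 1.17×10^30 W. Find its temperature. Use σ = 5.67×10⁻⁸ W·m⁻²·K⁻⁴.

From P = σAT⁴, T = (P / σA)^(1/4) = (1.17×10^30 / (5.67×10⁻⁸ × 2.90×10^20))^(1/4).
T = (7.12×10^16)^(1/4) = 16300 K.

T ≈ 16300 K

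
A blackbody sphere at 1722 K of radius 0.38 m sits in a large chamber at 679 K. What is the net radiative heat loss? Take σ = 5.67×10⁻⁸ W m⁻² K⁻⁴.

A = 4πr² = 4π × (0.38)² = 1.81 m².
Q = σA(T⁴ − T_s⁴). T⁴ − T_s⁴ = (1722)⁴ − (679)⁴ = 8.79×10^12 − 2.13×10^11 = 8.58×10^12 K⁴.
Q = 5.67×10⁻⁸ × 1.81 × 8.58×10^12 = 8.83×10^5 W.

Q ≈ 8.83×10^5 W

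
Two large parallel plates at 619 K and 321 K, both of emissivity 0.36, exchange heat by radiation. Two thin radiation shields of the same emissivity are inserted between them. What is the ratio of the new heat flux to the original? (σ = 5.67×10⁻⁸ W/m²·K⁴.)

With N identical shields there are N+1 = 3 gaps in series, each with the same radiative resistance, so the flux falls to 1/(N+1) of its unshielded value.

ratio ≈ 0.333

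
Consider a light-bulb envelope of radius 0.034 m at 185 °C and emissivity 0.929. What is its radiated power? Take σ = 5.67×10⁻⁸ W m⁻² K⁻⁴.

A = 4πr² = 4π × (0.034)² = 0.0145 m².
185 °C = 458 K.
Stefan–Boltzmann: P = εσAT⁴ = 0.929 × 5.67×10⁻⁸ × 0.0145 × (458)⁴ = 0.929 × 5.67×10⁻⁸ × 0.0145 × 4.40×10^10.
P = 33.7 W.

P ≈ 33.7 W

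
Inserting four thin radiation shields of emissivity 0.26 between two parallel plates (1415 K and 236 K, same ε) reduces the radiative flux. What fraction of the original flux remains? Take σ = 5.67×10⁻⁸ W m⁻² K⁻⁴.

With N identical shields there are N+1 = 5 gaps in series, each with the same radiative resistance, so the flux falls to 1/(N+1) of its unshielded value.

ratio ≈ 0.200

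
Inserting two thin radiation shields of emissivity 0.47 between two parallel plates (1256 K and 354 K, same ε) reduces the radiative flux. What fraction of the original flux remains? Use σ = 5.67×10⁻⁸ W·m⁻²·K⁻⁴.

With N identical shields there are N+1 = 3 gaps in series, each with the same radiative resistance, so the flux falls to 1/(N+1) of its unshielded value.

ratio ≈ 0.333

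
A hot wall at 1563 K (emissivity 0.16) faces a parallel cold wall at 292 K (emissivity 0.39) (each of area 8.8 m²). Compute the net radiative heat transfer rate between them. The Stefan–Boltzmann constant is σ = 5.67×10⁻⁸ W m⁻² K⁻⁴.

For two large parallel gray plates, q = σ(T₁⁴ − T₂⁴) / (1/ε₁ + 1/ε₂ − 1).
1/ε₁ + 1/ε₂ − 1 = 1/0.16 + 1/0.39 − 1 = 7.814.
T₁⁴ − T₂⁴ = 5.97×10^12 − 7.27×10^9 = 5.96×10^12 K⁴.
q = 5.67×10⁻⁸ × 5.96×10^12 / 7.814 = 43300 W/m².
Q = q·A = 43300 × 8.8 = 3.81×10^5 W.

Q ≈ 3.81×10^5 W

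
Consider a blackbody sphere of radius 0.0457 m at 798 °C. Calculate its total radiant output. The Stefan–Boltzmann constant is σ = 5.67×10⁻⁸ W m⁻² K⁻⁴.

P ≈ 1960 W

A = 4πr² = 4π × (0.0457)² = 0.0262 m².
798 °C = 1071 K.
P = σAT⁴ = 5.67×10⁻⁸ × 0.0262 × (1071)⁴ = 5.67×10⁻⁸ × 0.0262 × 1.32×10^12.
P = 1960 W.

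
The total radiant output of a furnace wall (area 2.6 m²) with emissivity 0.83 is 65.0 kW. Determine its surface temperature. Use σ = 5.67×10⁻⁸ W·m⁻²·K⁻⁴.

T ≈ 854 K

From P = εσAT⁴, T = (P / εσA)^(1/4) = (65000 / (0.83 × 5.67×10⁻⁸ × 2.60))^(1/4).
T = (5.31×10^11)^(1/4) = 854 K.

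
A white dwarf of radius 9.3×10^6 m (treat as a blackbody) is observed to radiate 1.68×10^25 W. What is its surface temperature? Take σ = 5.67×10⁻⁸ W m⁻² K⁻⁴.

A = 4πr² = 4π × (9.3×10^6)² = 1.09×10^15 m².
From P = σAT⁴, T = (P / σA)^(1/4) = (1.68×10^25 / (5.67×10⁻⁸ × 1.09×10^15))^(1/4).
T = (2.73×10^17)^(1/4) = 22900 K.

T ≈ 22900 K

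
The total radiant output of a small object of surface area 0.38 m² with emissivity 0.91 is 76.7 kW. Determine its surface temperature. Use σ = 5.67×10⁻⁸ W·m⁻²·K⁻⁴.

T ≈ 1410 K

From P = εσAT⁴, T = (P / εσA)^(1/4) = (76700 / (0.91 × 5.67×10⁻⁸ × 0.380))^(1/4).
T = (3.91×10^12)^(1/4) = 1410 K.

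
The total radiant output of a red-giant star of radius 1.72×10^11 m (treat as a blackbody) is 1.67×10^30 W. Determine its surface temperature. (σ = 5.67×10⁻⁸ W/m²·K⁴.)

T ≈ 2980 K

A = 4πr² = 4π × (1.72×10^11)² = 3.72×10^23 m².
From P = σAT⁴, T = (P / σA)^(1/4) = (1.67×10^30 / (5.67×10⁻⁸ × 3.72×10^23))^(1/4).
T = (7.92×10^13)^(1/4) = 2980 K.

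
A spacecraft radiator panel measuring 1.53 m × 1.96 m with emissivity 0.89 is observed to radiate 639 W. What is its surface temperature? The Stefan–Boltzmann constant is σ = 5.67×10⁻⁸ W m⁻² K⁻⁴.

A = 1.53 × 1.96 = 3.00 m².
From P = εσAT⁴, T = (P / εσA)^(1/4) = (639 / (0.89 × 5.67×10⁻⁸ × 3.00))^(1/4).
T = (4.22×10^9)^(1/4) = 255 K.

T ≈ 255 K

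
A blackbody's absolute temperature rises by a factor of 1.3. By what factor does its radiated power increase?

factor ≈ 2.86

P ∝ T⁴, so the power scales as (1.3)⁴ = 2.86.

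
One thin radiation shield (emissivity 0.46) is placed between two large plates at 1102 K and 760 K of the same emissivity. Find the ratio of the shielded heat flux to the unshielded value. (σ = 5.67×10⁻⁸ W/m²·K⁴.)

With N identical shields there are N+1 = 2 gaps in series, each with the same radiative resistance, so the flux falls to 1/(N+1) of its unshielded value.

ratio ≈ 0.500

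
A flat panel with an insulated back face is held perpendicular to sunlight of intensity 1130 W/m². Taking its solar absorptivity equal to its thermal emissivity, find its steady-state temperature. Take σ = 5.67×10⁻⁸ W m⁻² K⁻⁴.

T ≈ 376 K

Absorbed flux αS = emitted flux εσT⁴ (one radiating face); with α = ε, T = (S/σ)^(1/4).
T = (1130 / 5.67×10⁻⁸)^(1/4) = (1.99×10^10)^(1/4).
T = 376 K.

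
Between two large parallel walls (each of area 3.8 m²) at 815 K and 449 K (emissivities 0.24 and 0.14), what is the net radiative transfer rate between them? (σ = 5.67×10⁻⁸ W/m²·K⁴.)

Q ≈ 8370 W

For two large parallel gray plates, q = σ(T₁⁴ − T₂⁴) / (1/ε₁ + 1/ε₂ − 1).
1/ε₁ + 1/ε₂ − 1 = 1/0.24 + 1/0.14 − 1 = 10.31.
T₁⁴ − T₂⁴ = 4.41×10^11 − 4.06×10^10 = 4.01×10^11 K⁴.
q = 5.67×10⁻⁸ × 4.01×10^11 / 10.31 = 2200 W/m².
Q = q·A = 2200 × 3.8 = 8370 W.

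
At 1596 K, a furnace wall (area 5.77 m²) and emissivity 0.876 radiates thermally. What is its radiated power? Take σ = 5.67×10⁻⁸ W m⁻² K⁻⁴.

P ≈ 1.86×10^6 W

Stefan–Boltzmann: P = εσAT⁴ = 0.876 × 5.67×10⁻⁸ × 5.77 × (1596)⁴ = 0.876 × 5.67×10⁻⁸ × 5.77 × 6.49×10^12.
P = 1.86×10^6 W.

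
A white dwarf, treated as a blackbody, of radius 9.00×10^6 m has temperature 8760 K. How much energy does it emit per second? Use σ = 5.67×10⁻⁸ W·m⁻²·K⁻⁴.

A = 4πr² = 4π × (9.00×10^6)² = 1.02×10^15 m².
P = σAT⁴ = 5.67×10⁻⁸ × 1.02×10^15 × (8760)⁴ = 5.67×10⁻⁸ × 1.02×10^15 × 5.89×10^15.
P = 3.40×10^23 W.

P ≈ 3.40×10^23 W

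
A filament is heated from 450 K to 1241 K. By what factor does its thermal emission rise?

ratio ≈ 57.8

P ∝ T⁴, so the ratio is (1241/450)⁴ = (2.758)⁴ = 57.8.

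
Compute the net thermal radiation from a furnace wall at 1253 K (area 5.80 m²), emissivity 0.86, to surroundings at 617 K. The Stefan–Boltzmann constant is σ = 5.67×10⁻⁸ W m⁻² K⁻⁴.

Q = εσA(T⁴ − T_s⁴). T⁴ − T_s⁴ = (1253)⁴ − (617)⁴ = 2.46×10^12 − 1.45×10^11 = 2.32×10^12 K⁴.
Q = 0.86 × 5.67×10⁻⁸ × 5.80 × 2.32×10^12 = 6.56×10^5 W.

Q ≈ 6.56×10^5 W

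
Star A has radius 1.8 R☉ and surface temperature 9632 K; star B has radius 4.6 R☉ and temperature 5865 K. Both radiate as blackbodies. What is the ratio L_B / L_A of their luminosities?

L_B/L_A ≈ 0.898

L = 4πR²σT⁴ ∝ R²T⁴, so L_B/L_A = (4.6/1.8)² × (5865/9632)⁴ = 6.53 × 0.137 = 0.898.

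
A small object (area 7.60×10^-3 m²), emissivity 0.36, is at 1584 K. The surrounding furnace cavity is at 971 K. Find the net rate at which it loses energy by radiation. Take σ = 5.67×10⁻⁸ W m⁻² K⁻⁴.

Q ≈ 839 W

Q = εσA(T⁴ − T_s⁴). T⁴ − T_s⁴ = (1584)⁴ − (971)⁴ = 6.30×10^12 − 8.89×10^11 = 5.41×10^12 K⁴.
Q = 0.36 × 5.67×10⁻⁸ × 7.60×10^-3 × 5.41×10^12 = 839 W.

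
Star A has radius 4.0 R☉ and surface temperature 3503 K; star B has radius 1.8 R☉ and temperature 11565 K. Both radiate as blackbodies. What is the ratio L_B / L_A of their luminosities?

L = 4πR²σT⁴ ∝ R²T⁴, so L_B/L_A = (1.8/4.0)² × (11565/3503)⁴ = 0.203 × 119 = 24.1.

L_B/L_A ≈ 24.1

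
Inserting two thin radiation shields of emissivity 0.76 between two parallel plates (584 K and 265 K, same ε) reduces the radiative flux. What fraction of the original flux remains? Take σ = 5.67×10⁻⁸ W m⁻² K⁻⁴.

With N identical shields there are N+1 = 3 gaps in series, each with the same radiative resistance, so the flux falls to 1/(N+1) of its unshielded value.

ratio ≈ 0.333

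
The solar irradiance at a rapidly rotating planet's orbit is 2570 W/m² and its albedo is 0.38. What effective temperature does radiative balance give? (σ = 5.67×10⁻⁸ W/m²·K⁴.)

Power absorbed = (1−a)S·πR²; power emitted = 4πR²σT⁴. Equating and cancelling πR²:
T = ((1−a)S / 4σ)^(1/4) = (1590 / (4 × 5.67×10⁻⁸))^(1/4) = (7.03×10^9)^(1/4).
T = 290 K.

T ≈ 290 K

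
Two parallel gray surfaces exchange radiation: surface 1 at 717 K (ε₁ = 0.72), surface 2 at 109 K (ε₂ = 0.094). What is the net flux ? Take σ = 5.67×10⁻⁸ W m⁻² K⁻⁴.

q ≈ 1360 W/m²

For two large parallel gray plates, q = σ(T₁⁴ − T₂⁴) / (1/ε₁ + 1/ε₂ − 1).
1/ε₁ + 1/ε₂ − 1 = 1/0.72 + 1/0.094 − 1 = 11.03.
T₁⁴ − T₂⁴ = 2.64×10^11 − 1.41×10^8 = 2.64×10^11 K⁴.
q = 5.67×10⁻⁸ × 2.64×10^11 / 11.03 = 1360 W/m².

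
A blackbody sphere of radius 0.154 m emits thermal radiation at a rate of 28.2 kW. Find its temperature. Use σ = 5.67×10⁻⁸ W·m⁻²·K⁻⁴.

T ≈ 1140 K

A = 4πr² = 4π × (0.154)² = 0.298 m².
From P = σAT⁴, T = (P / σA)^(1/4) = (28200 / (5.67×10⁻⁸ × 0.298))^(1/4).
T = (1.67×10^12)^(1/4) = 1140 K.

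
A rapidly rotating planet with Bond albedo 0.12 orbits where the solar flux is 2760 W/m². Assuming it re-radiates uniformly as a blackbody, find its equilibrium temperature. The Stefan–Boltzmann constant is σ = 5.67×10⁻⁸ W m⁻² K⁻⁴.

T ≈ 322 K

Power absorbed = (1−a)S·πR²; power emitted = 4πR²σT⁴. Equating and cancelling πR²:
T = ((1−a)S / 4σ)^(1/4) = (2430 / (4 × 5.67×10⁻⁸))^(1/4) = (1.07×10^10)^(1/4).
T = 322 K.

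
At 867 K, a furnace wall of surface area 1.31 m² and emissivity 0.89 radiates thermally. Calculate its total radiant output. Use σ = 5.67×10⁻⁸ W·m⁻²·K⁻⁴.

P ≈ 37400 W

P = εσAT⁴ = 0.89 × 5.67×10⁻⁸ × 1.31 × (867)⁴ = 0.89 × 5.67×10⁻⁸ × 1.31 × 5.65×10^11.
P = 37400 W.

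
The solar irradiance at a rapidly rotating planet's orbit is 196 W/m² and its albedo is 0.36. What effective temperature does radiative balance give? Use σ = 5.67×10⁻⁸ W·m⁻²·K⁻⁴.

Power absorbed = (1−a)S·πR²; power emitted = 4πR²σT⁴. Equating and cancelling πR²:
T = ((1−a)S / 4σ)^(1/4) = (125 / (4 × 5.67×10⁻⁸))^(1/4) = (5.53×10^8)^(1/4).
T = 153 K.

T ≈ 153 K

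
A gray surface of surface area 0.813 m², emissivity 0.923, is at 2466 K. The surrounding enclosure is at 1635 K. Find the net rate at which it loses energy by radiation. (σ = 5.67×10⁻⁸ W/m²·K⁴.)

Q = εσA(T⁴ − T_s⁴). T⁴ − T_s⁴ = (2466)⁴ − (1635)⁴ = 3.70×10^13 − 7.15×10^12 = 2.98×10^13 K⁴.
Q = 0.923 × 5.67×10⁻⁸ × 0.813 × 2.98×10^13 = 1.27×10^6 W.

Q ≈ 1.27×10^6 W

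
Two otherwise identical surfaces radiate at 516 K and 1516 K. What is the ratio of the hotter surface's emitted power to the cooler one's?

ratio ≈ 74.5

P ∝ T⁴, so the ratio is (1516/516)⁴ = (2.938)⁴ = 74.5.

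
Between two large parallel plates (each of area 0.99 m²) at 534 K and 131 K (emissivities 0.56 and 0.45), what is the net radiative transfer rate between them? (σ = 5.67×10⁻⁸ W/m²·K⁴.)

Q ≈ 1510 W

For two large parallel gray plates, q = σ(T₁⁴ − T₂⁴) / (1/ε₁ + 1/ε₂ − 1).
1/ε₁ + 1/ε₂ − 1 = 1/0.56 + 1/0.45 − 1 = 3.008.
T₁⁴ − T₂⁴ = 8.13×10^10 − 2.94×10^8 = 8.10×10^10 K⁴.
q = 5.67×10⁻⁸ × 8.10×10^10 / 3.008 = 1530 W/m².
Q = q·A = 1530 × 0.99 = 1510 W.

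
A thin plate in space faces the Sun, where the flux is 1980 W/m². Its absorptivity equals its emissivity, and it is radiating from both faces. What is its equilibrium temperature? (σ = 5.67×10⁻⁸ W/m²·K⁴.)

Absorbed flux αS = emitted flux 2εσT⁴ per unit area; with α = ε this gives T = (S/2σ)^(1/4).
T = (1980 / (2 × 5.67×10⁻⁸))^(1/4) = (1.75×10^10)^(1/4).
T = 364 K.

T ≈ 364 K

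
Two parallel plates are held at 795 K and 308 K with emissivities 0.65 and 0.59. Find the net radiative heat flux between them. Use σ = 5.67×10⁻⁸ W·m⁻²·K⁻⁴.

q ≈ 9910 W/m²

For two large parallel gray plates, q = σ(T₁⁴ − T₂⁴) / (1/ε₁ + 1/ε₂ − 1).
1/ε₁ + 1/ε₂ − 1 = 1/0.65 + 1/0.59 − 1 = 2.233.
T₁⁴ − T₂⁴ = 3.99×10^11 − 9.00×10^9 = 3.90×10^11 K⁴.
q = 5.67×10⁻⁸ × 3.90×10^11 / 2.233 = 9910 W/m².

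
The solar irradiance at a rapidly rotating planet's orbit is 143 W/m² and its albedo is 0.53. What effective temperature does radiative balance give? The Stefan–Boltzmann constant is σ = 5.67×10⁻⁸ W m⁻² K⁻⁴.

Power absorbed = (1−a)S·πR²; power emitted = 4πR²σT⁴. Equating and cancelling πR²:
T = ((1−a)S / 4σ)^(1/4) = (67.2 / (4 × 5.67×10⁻⁸))^(1/4) = (2.96×10^8)^(1/4).
T = 131 K.

T ≈ 131 K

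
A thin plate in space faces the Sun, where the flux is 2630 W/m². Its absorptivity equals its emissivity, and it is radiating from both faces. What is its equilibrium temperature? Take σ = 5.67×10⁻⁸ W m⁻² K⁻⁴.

Absorbed flux αS = emitted flux 2εσT⁴ per unit area; with α = ε this gives T = (S/2σ)^(1/4).
T = (2630 / (2 × 5.67×10⁻⁸))^(1/4) = (2.32×10^10)^(1/4).
T = 390 K.

T ≈ 390 K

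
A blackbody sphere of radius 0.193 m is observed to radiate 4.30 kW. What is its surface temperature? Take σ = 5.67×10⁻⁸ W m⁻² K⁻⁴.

A = 4πr² = 4π × (0.193)² = 0.468 m².
From P = σAT⁴, T = (P / σA)^(1/4) = (4300 / (5.67×10⁻⁸ × 0.468))^(1/4).
T = (1.62×10^11)^(1/4) = 634 K.

T ≈ 634 K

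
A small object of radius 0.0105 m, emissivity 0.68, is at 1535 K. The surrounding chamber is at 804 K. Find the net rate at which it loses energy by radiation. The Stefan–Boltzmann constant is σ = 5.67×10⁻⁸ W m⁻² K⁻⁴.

A = 4πr² = 4π × (0.0105)² = 1.39×10^-3 m².
Q = εσA(T⁴ − T_s⁴). T⁴ − T_s⁴ = (1535)⁴ − (804)⁴ = 5.55×10^12 − 4.18×10^11 = 5.13×10^12 K⁴.
Q = 0.68 × 5.67×10⁻⁸ × 1.39×10^-3 × 5.13×10^12 = 274 W.

Q ≈ 274 W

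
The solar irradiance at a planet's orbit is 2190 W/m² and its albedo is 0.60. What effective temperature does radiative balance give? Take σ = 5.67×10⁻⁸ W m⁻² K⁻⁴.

T ≈ 249 K

Power absorbed = (1−a)S·πR²; power emitted = 4πR²σT⁴. Equating and cancelling πR²:
T = ((1−a)S / 4σ)^(1/4) = (876 / (4 × 5.67×10⁻⁸))^(1/4) = (3.86×10^9)^(1/4).
T = 249 K.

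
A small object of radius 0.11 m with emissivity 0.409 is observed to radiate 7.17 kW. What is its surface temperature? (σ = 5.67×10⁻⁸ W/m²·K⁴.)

T ≈ 1190 K

A = 4πr² = 4π × (0.11)² = 0.152 m².
From P = εσAT⁴, T = (P / εσA)^(1/4) = (7170 / (0.409 × 5.67×10⁻⁸ × 0.152))^(1/4).
T = (2.03×10^12)^(1/4) = 1190 K.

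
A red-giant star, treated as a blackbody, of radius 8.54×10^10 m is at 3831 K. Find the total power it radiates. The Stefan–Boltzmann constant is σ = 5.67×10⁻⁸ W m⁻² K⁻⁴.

P ≈ 1.12×10^30 W

A = 4πr² = 4π × (8.54×10^10)² = 9.16×10^22 m².
P = σAT⁴ = 5.67×10⁻⁸ × 9.16×10^22 × (3831)⁴ = 5.67×10⁻⁸ × 9.16×10^22 × 2.15×10^14.
P = 1.12×10^30 W.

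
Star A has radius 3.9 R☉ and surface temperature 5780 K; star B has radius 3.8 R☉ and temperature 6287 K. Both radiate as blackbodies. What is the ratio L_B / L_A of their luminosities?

L = 4πR²σT⁴ ∝ R²T⁴, so L_B/L_A = (3.8/3.9)² × (6287/5780)⁴ = 0.949 × 1.40 = 1.33.

L_B/L_A ≈ 1.33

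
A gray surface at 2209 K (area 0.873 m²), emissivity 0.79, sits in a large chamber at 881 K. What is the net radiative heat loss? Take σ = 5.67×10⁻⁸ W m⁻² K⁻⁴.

Q = εσA(T⁴ − T_s⁴). T⁴ − T_s⁴ = (2209)⁴ − (881)⁴ = 2.38×10^13 − 6.02×10^11 = 2.32×10^13 K⁴.
Q = 0.79 × 5.67×10⁻⁸ × 0.873 × 2.32×10^13 = 9.08×10^5 W.

Q ≈ 9.08×10^5 W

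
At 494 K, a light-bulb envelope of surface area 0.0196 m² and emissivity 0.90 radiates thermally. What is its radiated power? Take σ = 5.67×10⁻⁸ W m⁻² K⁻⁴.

P = εσAT⁴ = 0.90 × 5.67×10⁻⁸ × 0.0196 × (494)⁴ = 0.90 × 5.67×10⁻⁸ × 0.0196 × 5.96×10^10.
P = 59.6 W.

P ≈ 59.6 W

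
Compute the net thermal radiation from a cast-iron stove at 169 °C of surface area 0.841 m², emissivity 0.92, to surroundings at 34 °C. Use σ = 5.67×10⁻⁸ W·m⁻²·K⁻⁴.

Convert: 169 °C = 442 K; 34 °C = 307 K.
Q = εσA(T⁴ − T_s⁴). T⁴ − T_s⁴ = (442)⁴ − (307)⁴ = 3.82×10^10 − 8.88×10^9 = 2.93×10^10 K⁴.
Q = 0.92 × 5.67×10⁻⁸ × 0.841 × 2.93×10^10 = 1280 W.

Q ≈ 1280 W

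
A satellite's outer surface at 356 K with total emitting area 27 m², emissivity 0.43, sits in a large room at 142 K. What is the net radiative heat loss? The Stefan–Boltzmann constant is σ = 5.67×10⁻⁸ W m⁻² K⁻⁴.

Q ≈ 10300 W

Q = εσA(T⁴ − T_s⁴). T⁴ − T_s⁴ = (356)⁴ − (142)⁴ = 1.61×10^10 − 4.07×10^8 = 1.57×10^10 K⁴.
Q = 0.43 × 5.67×10⁻⁸ × 27.0 × 1.57×10^10 = 10300 W.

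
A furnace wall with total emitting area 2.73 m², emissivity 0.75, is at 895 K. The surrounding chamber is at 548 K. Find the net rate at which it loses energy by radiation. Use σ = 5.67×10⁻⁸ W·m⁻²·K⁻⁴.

Q = εσA(T⁴ − T_s⁴). T⁴ − T_s⁴ = (895)⁴ − (548)⁴ = 6.42×10^11 − 9.02×10^10 = 5.51×10^11 K⁴.
Q = 0.75 × 5.67×10⁻⁸ × 2.73 × 5.51×10^11 = 64000 W.

Q ≈ 64000 W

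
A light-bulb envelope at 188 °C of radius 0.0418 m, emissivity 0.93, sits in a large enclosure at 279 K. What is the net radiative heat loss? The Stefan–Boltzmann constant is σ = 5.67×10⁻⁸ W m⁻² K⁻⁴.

A = 4πr² = 4π × (0.0418)² = 0.0220 m².
Convert: 188 °C = 461 K.
Q = εσA(T⁴ − T_s⁴). T⁴ − T_s⁴ = (461)⁴ − (279)⁴ = 4.52×10^10 − 6.06×10^9 = 3.91×10^10 K⁴.
Q = 0.93 × 5.67×10⁻⁸ × 0.0220 × 3.91×10^10 = 45.3 W.

Q ≈ 45.3 W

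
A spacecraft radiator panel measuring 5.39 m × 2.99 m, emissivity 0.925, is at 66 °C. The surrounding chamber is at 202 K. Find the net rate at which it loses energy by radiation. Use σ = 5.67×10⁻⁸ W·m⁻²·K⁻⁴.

A = 5.39 × 2.99 = 16.1 m².
Convert: 66 °C = 339 K.
Q = εσA(T⁴ − T_s⁴). T⁴ − T_s⁴ = (339)⁴ − (202)⁴ = 1.32×10^10 − 1.66×10^9 = 1.15×10^10 K⁴.
Q = 0.925 × 5.67×10⁻⁸ × 16.1 × 1.15×10^10 = 9760 W.

Q ≈ 9760 W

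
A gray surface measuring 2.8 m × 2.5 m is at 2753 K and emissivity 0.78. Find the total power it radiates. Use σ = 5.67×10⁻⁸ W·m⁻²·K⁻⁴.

A = 2.8 × 2.5 = 7.00 m².
Stefan–Boltzmann: P = εσAT⁴ = 0.78 × 5.67×10⁻⁸ × 7.00 × (2753)⁴ = 0.78 × 5.67×10⁻⁸ × 7.00 × 5.74×10^13.
P = 1.78×10^7 W.

P ≈ 1.78×10^7 W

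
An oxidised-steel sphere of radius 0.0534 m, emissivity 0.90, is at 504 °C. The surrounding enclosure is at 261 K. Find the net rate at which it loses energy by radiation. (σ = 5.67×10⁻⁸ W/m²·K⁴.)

Q ≈ 658 W

A = 4πr² = 4π × (0.0534)² = 0.0358 m².
Convert: 504 °C = 777 K.
Q = εσA(T⁴ − T_s⁴). T⁴ − T_s⁴ = (777)⁴ − (261)⁴ = 3.64×10^11 − 4.64×10^9 = 3.60×10^11 K⁴.
Q = 0.90 × 5.67×10⁻⁸ × 0.0358 × 3.60×10^11 = 658 W.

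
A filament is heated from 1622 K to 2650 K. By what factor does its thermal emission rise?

ratio ≈ 7.12

P ∝ T⁴, so the ratio is (2650/1622)⁴ = (1.634)⁴ = 7.12.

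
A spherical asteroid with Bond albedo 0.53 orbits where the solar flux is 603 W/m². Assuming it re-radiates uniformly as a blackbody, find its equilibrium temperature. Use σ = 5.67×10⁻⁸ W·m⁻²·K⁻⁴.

Power absorbed = (1−a)S·πR²; power emitted = 4πR²σT⁴. Equating and cancelling πR²:
T = ((1−a)S / 4σ)^(1/4) = (283 / (4 × 5.67×10⁻⁸))^(1/4) = (1.25×10^9)^(1/4).
T = 188 K.

T ≈ 188 K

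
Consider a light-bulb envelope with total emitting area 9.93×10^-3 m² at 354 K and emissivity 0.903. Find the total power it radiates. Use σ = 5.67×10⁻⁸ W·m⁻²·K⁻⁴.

P = εσAT⁴ = 0.903 × 5.67×10⁻⁸ × 9.93×10^-3 × (354)⁴ = 0.903 × 5.67×10⁻⁸ × 9.93×10^-3 × 1.57×10^10.
P = 7.98 W.

P ≈ 7.98 W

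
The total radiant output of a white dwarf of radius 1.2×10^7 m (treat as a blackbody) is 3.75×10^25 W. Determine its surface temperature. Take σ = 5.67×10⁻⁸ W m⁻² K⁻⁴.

T ≈ 24600 K

A = 4πr² = 4π × (1.2×10^7)² = 1.81×10^15 m².
From P = σAT⁴, T = (P / σA)^(1/4) = (3.75×10^25 / (5.67×10⁻⁸ × 1.81×10^15))^(1/4).
T = (3.65×10^17)^(1/4) = 24600 K.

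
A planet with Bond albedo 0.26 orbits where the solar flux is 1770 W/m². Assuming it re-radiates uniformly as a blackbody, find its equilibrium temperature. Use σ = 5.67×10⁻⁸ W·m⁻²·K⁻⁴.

T ≈ 276 K

Power absorbed = (1−a)S·πR²; power emitted = 4πR²σT⁴. Equating and cancelling πR²:
T = ((1−a)S / 4σ)^(1/4) = (1310 / (4 × 5.67×10⁻⁸))^(1/4) = (5.78×10^9)^(1/4).
T = 276 K.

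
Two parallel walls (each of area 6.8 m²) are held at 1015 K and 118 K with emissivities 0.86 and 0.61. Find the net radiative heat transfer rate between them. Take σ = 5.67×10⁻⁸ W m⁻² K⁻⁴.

Q ≈ 2.27×10^5 W

For two large parallel gray plates, q = σ(T₁⁴ − T₂⁴) / (1/ε₁ + 1/ε₂ − 1).
1/ε₁ + 1/ε₂ − 1 = 1/0.86 + 1/0.61 − 1 = 1.802.
T₁⁴ − T₂⁴ = 1.06×10^12 − 1.94×10^8 = 1.06×10^12 K⁴.
q = 5.67×10⁻⁸ × 1.06×10^12 / 1.802 = 33400 W/m².
Q = q·A = 33400 × 6.8 = 2.27×10^5 W.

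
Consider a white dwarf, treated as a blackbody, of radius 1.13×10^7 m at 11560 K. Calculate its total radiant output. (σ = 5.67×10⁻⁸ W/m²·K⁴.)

A = 4πr² = 4π × (1.13×10^7)² = 1.60×10^15 m².
P = σAT⁴ = 5.67×10⁻⁸ × 1.60×10^15 × (11560)⁴ = 5.67×10⁻⁸ × 1.60×10^15 × 1.79×10^16.
P = 1.62×10^24 W.

P ≈ 1.62×10^24 W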